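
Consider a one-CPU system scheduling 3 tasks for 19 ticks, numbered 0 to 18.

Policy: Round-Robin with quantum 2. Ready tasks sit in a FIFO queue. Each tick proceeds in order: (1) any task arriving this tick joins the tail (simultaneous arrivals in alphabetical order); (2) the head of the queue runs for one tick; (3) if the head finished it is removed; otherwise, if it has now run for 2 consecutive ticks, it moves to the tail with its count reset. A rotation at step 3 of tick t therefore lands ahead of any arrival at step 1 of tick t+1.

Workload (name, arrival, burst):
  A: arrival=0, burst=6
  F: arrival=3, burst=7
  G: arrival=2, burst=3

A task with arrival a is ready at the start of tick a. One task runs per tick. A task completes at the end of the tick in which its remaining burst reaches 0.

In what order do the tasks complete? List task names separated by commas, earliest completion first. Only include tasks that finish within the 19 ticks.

t=0: queue=[A] q_used=0 → run A
t=1: queue=[A] q_used=1 → run A
t=2: queue=[A,G] q_used=0 → run A
t=3: queue=[A,G,F] q_used=1 → run A
t=4: queue=[G,F,A] q_used=0 → run G
t=5: queue=[G,F,A] q_used=1 → run G
t=6: queue=[F,A,G] q_used=0 → run F
t=7: queue=[F,A,G] q_used=1 → run F
t=8: queue=[A,G,F] q_used=0 → run A
t=9: queue=[A,G,F] q_used=1 → run A
t=10: queue=[G,F] q_used=0 → run G
t=11: queue=[F] q_used=0 → run F
t=12: queue=[F] q_used=1 → run F
t=13: queue=[F] q_used=0 → run F
t=14: queue=[F] q_used=1 → run F
t=15: queue=[F] q_used=0 → run F
t=16: (idle)
t=17: (idle)
t=18: (idle)

completion order = A, G, F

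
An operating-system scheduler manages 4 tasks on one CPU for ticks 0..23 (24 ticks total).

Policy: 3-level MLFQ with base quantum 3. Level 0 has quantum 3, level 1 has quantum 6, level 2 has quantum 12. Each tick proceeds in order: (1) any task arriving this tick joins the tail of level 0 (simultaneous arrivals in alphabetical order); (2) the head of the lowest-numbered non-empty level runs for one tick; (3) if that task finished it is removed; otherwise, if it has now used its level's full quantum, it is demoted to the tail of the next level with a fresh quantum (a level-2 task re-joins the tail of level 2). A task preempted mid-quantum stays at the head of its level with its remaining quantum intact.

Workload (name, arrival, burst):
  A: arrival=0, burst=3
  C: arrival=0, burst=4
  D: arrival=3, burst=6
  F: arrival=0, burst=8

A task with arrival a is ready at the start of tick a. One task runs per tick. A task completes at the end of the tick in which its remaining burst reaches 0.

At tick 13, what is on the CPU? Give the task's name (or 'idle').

t=0: L0/L1/L2 = ACF/-/- → run A
t=1: L0/L1/L2 = ACF/-/- → run A
t=2: L0/L1/L2 = ACF/-/- → run A
t=3: L0/L1/L2 = CFD/-/- → run C
t=4: L0/L1/L2 = CFD/-/- → run C
t=5: L0/L1/L2 = CFD/-/- → run C
t=6: L0/L1/L2 = FD/C/- → run F
t=7: L0/L1/L2 = FD/C/- → run F
t=8: L0/L1/L2 = FD/C/- → run F
t=9: L0/L1/L2 = D/CF/- → run D
t=10: L0/L1/L2 = D/CF/- → run D
t=11: L0/L1/L2 = D/CF/- → run D
t=12: L0/L1/L2 = -/CFD/- → run C
t=13: L0/L1/L2 = -/FD/- → run F
t=14: L0/L1/L2 = -/FD/- → run F
t=15: L0/L1/L2 = -/FD/- → run F
t=16: L0/L1/L2 = -/FD/- → run F
t=17: L0/L1/L2 = -/FD/- → run F
t=18: L0/L1/L2 = -/D/- → run D
t=19: L0/L1/L2 = -/D/- → run D
t=20: L0/L1/L2 = -/D/- → run D
t=21: (idle)
t=22: (idle)
t=23: (idle)

running at tick 13 = F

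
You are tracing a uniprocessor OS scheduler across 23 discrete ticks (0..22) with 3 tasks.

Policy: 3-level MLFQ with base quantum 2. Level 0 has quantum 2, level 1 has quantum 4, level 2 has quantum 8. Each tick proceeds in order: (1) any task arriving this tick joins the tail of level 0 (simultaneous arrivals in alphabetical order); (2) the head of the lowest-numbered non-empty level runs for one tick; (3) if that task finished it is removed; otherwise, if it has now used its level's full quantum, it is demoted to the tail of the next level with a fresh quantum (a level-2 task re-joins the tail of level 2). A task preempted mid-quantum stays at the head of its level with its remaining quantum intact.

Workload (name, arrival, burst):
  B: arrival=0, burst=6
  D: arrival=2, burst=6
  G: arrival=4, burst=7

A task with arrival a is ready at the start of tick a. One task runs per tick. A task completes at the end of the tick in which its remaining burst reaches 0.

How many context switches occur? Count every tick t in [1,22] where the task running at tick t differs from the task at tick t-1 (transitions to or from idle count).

context switches = 6

t=0: L0/L1/L2 = B/-/- → run B
t=1: L0/L1/L2 = B/-/- → run B
t=2: L0/L1/L2 = D/B/- → run D
t=3: L0/L1/L2 = D/B/- → run D
t=4: L0/L1/L2 = G/BD/- → run G
t=5: L0/L1/L2 = G/BD/- → run G
t=6: L0/L1/L2 = -/BDG/- → run B
t=7: L0/L1/L2 = -/BDG/- → run B
t=8: L0/L1/L2 = -/BDG/- → run B
t=9: L0/L1/L2 = -/BDG/- → run B
t=10: L0/L1/L2 = -/DG/- → run D
t=11: L0/L1/L2 = -/DG/- → run D
t=12: L0/L1/L2 = -/DG/- → run D
t=13: L0/L1/L2 = -/DG/- → run D
t=14: L0/L1/L2 = -/G/- → run G
t=15: L0/L1/L2 = -/G/- → run G
t=16: L0/L1/L2 = -/G/- → run G
t=17: L0/L1/L2 = -/G/- → run G
t=18: L0/L1/L2 = -/-/G → run G
t=19: (idle)
t=20: (idle)
t=21: (idle)
t=22: (idle)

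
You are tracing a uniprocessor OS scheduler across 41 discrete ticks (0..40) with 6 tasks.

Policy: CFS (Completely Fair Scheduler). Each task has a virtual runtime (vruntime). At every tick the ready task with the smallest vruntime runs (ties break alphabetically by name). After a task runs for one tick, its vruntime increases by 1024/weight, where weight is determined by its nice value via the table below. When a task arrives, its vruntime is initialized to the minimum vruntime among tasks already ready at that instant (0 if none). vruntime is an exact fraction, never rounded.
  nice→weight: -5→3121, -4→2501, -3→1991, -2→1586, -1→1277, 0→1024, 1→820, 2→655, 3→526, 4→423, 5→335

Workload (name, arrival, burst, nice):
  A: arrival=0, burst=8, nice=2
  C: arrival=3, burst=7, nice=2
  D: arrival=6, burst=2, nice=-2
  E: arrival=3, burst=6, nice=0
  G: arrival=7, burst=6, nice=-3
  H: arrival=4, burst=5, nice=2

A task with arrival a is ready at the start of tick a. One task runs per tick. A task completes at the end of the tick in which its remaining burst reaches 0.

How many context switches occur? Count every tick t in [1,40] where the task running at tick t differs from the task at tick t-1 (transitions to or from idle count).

t=0: vr[A=0] → run A
t=1: vr[A=1024/655] → run A
t=2: vr[A=2048/655] → run A
t=3: vr[A=3072/655 C=3072/655 E=3072/655] → run A
t=4: vr[A=4096/655 C=3072/655 E=3072/655 H=3072/655] → run C
t=5: vr[A=4096/655 C=4096/655 E=3072/655 H=3072/655] → run E
t=6: vr[A=4096/655 C=4096/655 D=3072/655 E=3727/655 H=3072/655] → run D
t=7: vr[A=4096/655 C=4096/655 D=2771456/519415 E=3727/655 G=3072/655 H=3072/655] → run G
t=8: vr[A=4096/655 C=4096/655 D=2771456/519415 E=3727/655 G=6787072/1304105 H=3072/655] → run H
t=9: vr[A=4096/655 C=4096/655 D=2771456/519415 E=3727/655 G=6787072/1304105 H=4096/655] → run G
t=10: vr[A=4096/655 C=4096/655 D=2771456/519415 E=3727/655 G=7457792/1304105 H=4096/655] → run D
t=11: vr[A=4096/655 C=4096/655 E=3727/655 G=7457792/1304105 H=4096/655] → run E
t=12: vr[A=4096/655 C=4096/655 E=4382/655 G=7457792/1304105 H=4096/655] → run G
t=13: vr[A=4096/655 C=4096/655 E=4382/655 G=8128512/1304105 H=4096/655] → run G
t=14: vr[A=4096/655 C=4096/655 E=4382/655 G=8799232/1304105 H=4096/655] → run A
t=15: vr[A=1024/131 C=4096/655 E=4382/655 G=8799232/1304105 H=4096/655] → run C
t=16: vr[A=1024/131 C=1024/131 E=4382/655 G=8799232/1304105 H=4096/655] → run H
t=17: vr[A=1024/131 C=1024/131 E=4382/655 G=8799232/1304105 H=1024/131] → run E
t=18: vr[A=1024/131 C=1024/131 E=5037/655 G=8799232/1304105 H=1024/131] → run G
t=19: vr[A=1024/131 C=1024/131 E=5037/655 G=9469952/1304105 H=1024/131] → run G
t=20: vr[A=1024/131 C=1024/131 E=5037/655 H=1024/131] → run E
t=21: vr[A=1024/131 C=1024/131 E=5692/655 H=1024/131] → run A
t=22: vr[A=6144/655 C=1024/131 E=5692/655 H=1024/131] → run C
t=23: vr[A=6144/655 C=6144/655 E=5692/655 H=1024/131] → run H
t=24: vr[A=6144/655 C=6144/655 E=5692/655 H=6144/655] → run E
t=25: vr[A=6144/655 C=6144/655 E=6347/655 H=6144/655] → run A
t=26: vr[A=7168/655 C=6144/655 E=6347/655 H=6144/655] → run C
t=27: vr[A=7168/655 C=7168/655 E=6347/655 H=6144/655] → run H
t=28: vr[A=7168/655 C=7168/655 E=6347/655 H=7168/655] → run E
t=29: vr[A=7168/655 C=7168/655 H=7168/655] → run A
t=30: vr[C=7168/655 H=7168/655] → run C
t=31: vr[C=8192/655 H=7168/655] → run H
t=32: vr[C=8192/655] → run C
t=33: vr[C=9216/655] → run C
t=34: (idle)
t=35: (idle)
t=36: (idle)
t=37: (idle)
t=38: (idle)
t=39: (idle)
t=40: (idle)

context switches = 28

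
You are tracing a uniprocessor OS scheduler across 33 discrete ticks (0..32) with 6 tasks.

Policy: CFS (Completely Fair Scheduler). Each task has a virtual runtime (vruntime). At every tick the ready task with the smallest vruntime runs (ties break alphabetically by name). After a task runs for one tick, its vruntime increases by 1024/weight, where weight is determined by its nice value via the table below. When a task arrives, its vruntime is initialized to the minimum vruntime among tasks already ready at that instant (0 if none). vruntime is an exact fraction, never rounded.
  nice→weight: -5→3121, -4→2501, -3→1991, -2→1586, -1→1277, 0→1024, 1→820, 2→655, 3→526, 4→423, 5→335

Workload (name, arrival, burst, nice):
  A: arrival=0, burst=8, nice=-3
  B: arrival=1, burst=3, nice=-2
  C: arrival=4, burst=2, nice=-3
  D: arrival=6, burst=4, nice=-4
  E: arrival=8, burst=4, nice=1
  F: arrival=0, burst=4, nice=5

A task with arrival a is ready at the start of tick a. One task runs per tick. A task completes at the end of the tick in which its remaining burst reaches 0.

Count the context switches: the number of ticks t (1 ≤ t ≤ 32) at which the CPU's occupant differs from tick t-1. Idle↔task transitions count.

t=0: vr[A=0 F=0] → run A
t=1: vr[A=1024/1991 B=0 F=0] → run B
t=2: vr[A=1024/1991 B=512/793 F=0] → run F
t=3: vr[A=1024/1991 B=512/793 F=1024/335] → run A
t=4: vr[A=2048/1991 B=512/793 C=512/793 F=1024/335] → run B
t=5: vr[A=2048/1991 B=1024/793 C=512/793 F=1024/335] → run C
t=6: vr[A=2048/1991 B=1024/793 C=1831424/1578863 D=2048/1991 F=1024/335] → run A
t=7: vr[A=3072/1991 B=1024/793 C=1831424/1578863 D=2048/1991 F=1024/335] → run D
t=8: vr[A=3072/1991 B=1024/793 C=1831424/1578863 D=7160832/4979491 E=1831424/1578863 F=1024/335] → run C
t=9: vr[A=3072/1991 B=1024/793 D=7160832/4979491 E=1831424/1578863 F=1024/335] → run E
t=10: vr[A=3072/1991 B=1024/793 D=7160832/4979491 E=779630848/323666915 F=1024/335] → run B
t=11: vr[A=3072/1991 D=7160832/4979491 E=779630848/323666915 F=1024/335] → run D
t=12: vr[A=3072/1991 D=9199616/4979491 E=779630848/323666915 F=1024/335] → run A
t=13: vr[A=4096/1991 D=9199616/4979491 E=779630848/323666915 F=1024/335] → run D
t=14: vr[A=4096/1991 D=11238400/4979491 E=779630848/323666915 F=1024/335] → run A
t=15: vr[A=5120/1991 D=11238400/4979491 E=779630848/323666915 F=1024/335] → run D
t=16: vr[A=5120/1991 E=779630848/323666915 F=1024/335] → run E
t=17: vr[A=5120/1991 E=1183819776/323666915 F=1024/335] → run A
t=18: vr[A=6144/1991 E=1183819776/323666915 F=1024/335] → run F
t=19: vr[A=6144/1991 E=1183819776/323666915 F=2048/335] → run A
t=20: vr[A=7168/1991 E=1183819776/323666915 F=2048/335] → run A
t=21: vr[E=1183819776/323666915 F=2048/335] → run E
t=22: vr[E=1588008704/323666915 F=2048/335] → run E
t=23: vr[F=2048/335] → run F
t=24: vr[F=3072/335] → run F
t=25: (idle)
t=26: (idle)
t=27: (idle)
t=28: (idle)
t=29: (idle)
t=30: (idle)
t=31: (idle)
t=32: (idle)

context switches = 22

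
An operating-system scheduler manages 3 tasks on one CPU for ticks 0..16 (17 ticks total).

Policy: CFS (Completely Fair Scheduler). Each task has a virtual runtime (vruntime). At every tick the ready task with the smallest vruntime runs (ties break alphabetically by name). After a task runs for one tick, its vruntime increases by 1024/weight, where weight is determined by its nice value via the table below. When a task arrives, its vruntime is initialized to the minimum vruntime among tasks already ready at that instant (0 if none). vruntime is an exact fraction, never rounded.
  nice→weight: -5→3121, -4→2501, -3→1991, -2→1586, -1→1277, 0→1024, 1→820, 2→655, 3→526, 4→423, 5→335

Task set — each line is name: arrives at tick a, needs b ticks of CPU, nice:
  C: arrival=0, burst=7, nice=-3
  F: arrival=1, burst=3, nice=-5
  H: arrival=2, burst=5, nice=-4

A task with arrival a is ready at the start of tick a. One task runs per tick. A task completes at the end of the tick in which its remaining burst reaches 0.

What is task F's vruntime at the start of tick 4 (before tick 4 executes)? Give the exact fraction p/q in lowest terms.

vruntime(F, start of tick 4) = 5234688/6213911

t=0: vr[C=0] → run C
t=1: vr[C=1024/1991 F=1024/1991] → run C
t=2: vr[C=2048/1991 F=1024/1991 H=1024/1991] → run F
t=3: vr[C=2048/1991 F=5234688/6213911 H=1024/1991] → run H
t=4: vr[C=2048/1991 F=5234688/6213911 H=4599808/4979491] → run F
t=5: vr[C=2048/1991 F=7273472/6213911 H=4599808/4979491] → run H
t=6: vr[C=2048/1991 F=7273472/6213911 H=6638592/4979491] → run C
t=7: vr[C=3072/1991 F=7273472/6213911 H=6638592/4979491] → run F
t=8: vr[C=3072/1991 H=6638592/4979491] → run H
t=9: vr[C=3072/1991 H=8677376/4979491] → run C
t=10: vr[C=4096/1991 H=8677376/4979491] → run H
t=11: vr[C=4096/1991 H=10716160/4979491] → run C
t=12: vr[C=5120/1991 H=10716160/4979491] → run H
t=13: vr[C=5120/1991] → run C
t=14: vr[C=6144/1991] → run C
t=15: (idle)
t=16: (idle)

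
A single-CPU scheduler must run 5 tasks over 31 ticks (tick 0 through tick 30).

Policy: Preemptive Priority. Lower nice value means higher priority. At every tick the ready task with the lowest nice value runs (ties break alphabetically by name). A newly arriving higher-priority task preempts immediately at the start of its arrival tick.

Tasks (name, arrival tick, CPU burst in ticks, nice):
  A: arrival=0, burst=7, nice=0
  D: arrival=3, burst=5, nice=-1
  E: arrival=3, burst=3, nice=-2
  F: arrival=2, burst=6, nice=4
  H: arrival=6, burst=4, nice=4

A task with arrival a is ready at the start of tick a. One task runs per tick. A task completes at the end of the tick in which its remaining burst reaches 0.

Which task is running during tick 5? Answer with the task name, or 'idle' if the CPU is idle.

t=0: ready={A} → run A
t=1: ready={A} → run A
t=2: ready={A,F} → run A
t=3: ready={A,D,E,F} → run E
t=4: ready={A,D,E,F} → run E
t=5: ready={A,D,E,F} → run E
t=6: ready={A,D,F,H} → run D
t=7: ready={A,D,F,H} → run D
t=8: ready={A,D,F,H} → run D
t=9: ready={A,D,F,H} → run D
t=10: ready={A,D,F,H} → run D
t=11: ready={A,F,H} → run A
t=12: ready={A,F,H} → run A
t=13: ready={A,F,H} → run A
t=14: ready={A,F,H} → run A
t=15: ready={F,H} → run F
t=16: ready={F,H} → run F
t=17: ready={F,H} → run F
t=18: ready={F,H} → run F
t=19: ready={F,H} → run F
t=20: ready={F,H} → run F
t=21: ready={H} → run H
t=22: ready={H} → run H
t=23: ready={H} → run H
t=24: ready={H} → run H
t=25: (idle)
t=26: (idle)
t=27: (idle)
t=28: (idle)
t=29: (idle)
t=30: (idle)

running at tick 5 = E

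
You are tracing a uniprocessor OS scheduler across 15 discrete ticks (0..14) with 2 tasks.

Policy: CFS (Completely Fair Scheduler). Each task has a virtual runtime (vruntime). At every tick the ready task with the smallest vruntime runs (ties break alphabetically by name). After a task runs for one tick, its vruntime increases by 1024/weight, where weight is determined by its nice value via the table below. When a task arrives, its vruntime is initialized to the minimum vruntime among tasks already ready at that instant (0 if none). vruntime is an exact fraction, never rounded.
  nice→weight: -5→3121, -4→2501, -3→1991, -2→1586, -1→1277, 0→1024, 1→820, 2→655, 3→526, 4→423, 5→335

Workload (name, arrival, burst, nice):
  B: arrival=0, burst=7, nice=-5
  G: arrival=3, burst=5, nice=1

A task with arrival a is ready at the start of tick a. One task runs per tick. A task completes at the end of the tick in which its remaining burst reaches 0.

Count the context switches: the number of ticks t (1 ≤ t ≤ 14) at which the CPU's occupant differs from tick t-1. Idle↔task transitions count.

t=0: vr[B=0] → run B
t=1: vr[B=1024/3121] → run B
t=2: vr[B=2048/3121] → run B
t=3: vr[B=3072/3121 G=3072/3121] → run B
t=4: vr[B=4096/3121 G=3072/3121] → run G
t=5: vr[B=4096/3121 G=1428736/639805] → run B
t=6: vr[B=5120/3121 G=1428736/639805] → run B
t=7: vr[B=6144/3121 G=1428736/639805] → run B
t=8: vr[G=1428736/639805] → run G
t=9: vr[G=2227712/639805] → run G
t=10: vr[G=3026688/639805] → run G
t=11: vr[G=3825664/639805] → run G
t=12: (idle)
t=13: (idle)
t=14: (idle)

context switches = 4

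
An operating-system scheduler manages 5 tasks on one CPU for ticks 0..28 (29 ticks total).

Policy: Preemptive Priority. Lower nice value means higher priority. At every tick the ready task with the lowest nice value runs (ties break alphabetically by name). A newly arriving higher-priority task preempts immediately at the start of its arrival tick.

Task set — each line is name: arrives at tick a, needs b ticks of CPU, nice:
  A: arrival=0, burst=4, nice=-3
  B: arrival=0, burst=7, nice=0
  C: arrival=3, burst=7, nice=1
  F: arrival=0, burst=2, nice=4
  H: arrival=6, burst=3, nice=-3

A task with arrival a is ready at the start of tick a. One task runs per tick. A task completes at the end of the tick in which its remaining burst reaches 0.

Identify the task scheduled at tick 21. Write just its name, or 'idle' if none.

running at tick 21 = F

t=0: ready={A,B,F} → run A
t=1: ready={A,B,F} → run A
t=2: ready={A,B,F} → run A
t=3: ready={A,B,C,F} → run A
t=4: ready={B,C,F} → run B
t=5: ready={B,C,F} → run B
t=6: ready={B,C,F,H} → run H
t=7: ready={B,C,F,H} → run H
t=8: ready={B,C,F,H} → run H
t=9: ready={B,C,F} → run B
t=10: ready={B,C,F} → run B
t=11: ready={B,C,F} → run B
t=12: ready={B,C,F} → run B
t=13: ready={B,C,F} → run B
t=14: ready={C,F} → run C
t=15: ready={C,F} → run C
t=16: ready={C,F} → run C
t=17: ready={C,F} → run C
t=18: ready={C,F} → run C
t=19: ready={C,F} → run C
t=20: ready={C,F} → run C
t=21: ready={F} → run F
t=22: ready={F} → run F
t=23: (idle)
t=24: (idle)
t=25: (idle)
t=26: (idle)
t=27: (idle)
t=28: (idle)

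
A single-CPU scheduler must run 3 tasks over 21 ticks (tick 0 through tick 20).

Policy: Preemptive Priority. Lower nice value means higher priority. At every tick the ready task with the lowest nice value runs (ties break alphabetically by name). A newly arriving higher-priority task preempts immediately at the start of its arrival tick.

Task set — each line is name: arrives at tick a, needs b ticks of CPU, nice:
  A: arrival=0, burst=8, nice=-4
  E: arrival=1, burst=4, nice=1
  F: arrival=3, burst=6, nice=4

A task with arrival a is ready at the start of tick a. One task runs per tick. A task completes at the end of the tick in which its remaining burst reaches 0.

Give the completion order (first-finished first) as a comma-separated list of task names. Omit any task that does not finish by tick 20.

t=0: ready={A} → run A
t=1: ready={A,E} → run A
t=2: ready={A,E} → run A
t=3: ready={A,E,F} → run A
t=4: ready={A,E,F} → run A
t=5: ready={A,E,F} → run A
t=6: ready={A,E,F} → run A
t=7: ready={A,E,F} → run A
t=8: ready={E,F} → run E
t=9: ready={E,F} → run E
t=10: ready={E,F} → run E
t=11: ready={E,F} → run E
t=12: ready={F} → run F
t=13: ready={F} → run F
t=14: ready={F} → run F
t=15: ready={F} → run F
t=16: ready={F} → run F
t=17: ready={F} → run F
t=18: (idle)
t=19: (idle)
t=20: (idle)

completion order = A, E, F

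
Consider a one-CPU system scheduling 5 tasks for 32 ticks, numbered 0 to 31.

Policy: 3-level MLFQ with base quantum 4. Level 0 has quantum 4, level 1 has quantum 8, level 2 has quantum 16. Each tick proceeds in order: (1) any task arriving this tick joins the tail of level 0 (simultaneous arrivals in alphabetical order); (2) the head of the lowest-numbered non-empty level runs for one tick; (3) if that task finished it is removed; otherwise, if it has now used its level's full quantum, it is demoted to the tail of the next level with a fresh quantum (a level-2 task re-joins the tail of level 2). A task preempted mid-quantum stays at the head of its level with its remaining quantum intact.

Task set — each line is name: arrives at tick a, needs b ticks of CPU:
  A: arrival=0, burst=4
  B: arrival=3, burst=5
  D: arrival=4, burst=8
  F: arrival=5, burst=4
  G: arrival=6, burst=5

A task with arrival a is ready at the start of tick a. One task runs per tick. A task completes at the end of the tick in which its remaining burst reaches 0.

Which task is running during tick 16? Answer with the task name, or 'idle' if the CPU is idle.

t=0: L0/L1/L2 = A/-/- → run A
t=1: L0/L1/L2 = A/-/- → run A
t=2: L0/L1/L2 = A/-/- → run A
t=3: L0/L1/L2 = AB/-/- → run A
t=4: L0/L1/L2 = BD/-/- → run B
t=5: L0/L1/L2 = BDF/-/- → run B
t=6: L0/L1/L2 = BDFG/-/- → run B
t=7: L0/L1/L2 = BDFG/-/- → run B
t=8: L0/L1/L2 = DFG/B/- → run D
t=9: L0/L1/L2 = DFG/B/- → run D
t=10: L0/L1/L2 = DFG/B/- → run D
t=11: L0/L1/L2 = DFG/B/- → run D
t=12: L0/L1/L2 = FG/BD/- → run F
t=13: L0/L1/L2 = FG/BD/- → run F
t=14: L0/L1/L2 = FG/BD/- → run F
t=15: L0/L1/L2 = FG/BD/- → run F
t=16: L0/L1/L2 = G/BD/- → run G
t=17: L0/L1/L2 = G/BD/- → run G
t=18: L0/L1/L2 = G/BD/- → run G
t=19: L0/L1/L2 = G/BD/- → run G
t=20: L0/L1/L2 = -/BDG/- → run B
t=21: L0/L1/L2 = -/DG/- → run D
t=22: L0/L1/L2 = -/DG/- → run D
t=23: L0/L1/L2 = -/DG/- → run D
t=24: L0/L1/L2 = -/DG/- → run D
t=25: L0/L1/L2 = -/G/- → run G
t=26: (idle)
t=27: (idle)
t=28: (idle)
t=29: (idle)
t=30: (idle)
t=31: (idle)

running at tick 16 = G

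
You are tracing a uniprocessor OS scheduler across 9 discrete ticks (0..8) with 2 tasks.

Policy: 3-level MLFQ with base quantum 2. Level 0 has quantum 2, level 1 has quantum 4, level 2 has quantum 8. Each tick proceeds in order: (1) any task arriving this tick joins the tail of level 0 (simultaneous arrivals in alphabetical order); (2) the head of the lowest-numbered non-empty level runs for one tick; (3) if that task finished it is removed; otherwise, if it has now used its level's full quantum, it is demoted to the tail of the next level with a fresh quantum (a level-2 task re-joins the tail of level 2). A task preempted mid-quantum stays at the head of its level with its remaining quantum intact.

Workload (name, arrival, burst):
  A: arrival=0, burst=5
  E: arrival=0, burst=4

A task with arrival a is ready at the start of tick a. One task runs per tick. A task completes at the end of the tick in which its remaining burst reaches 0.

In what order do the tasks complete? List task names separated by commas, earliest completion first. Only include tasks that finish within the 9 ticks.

completion order = A, E

t=0: L0/L1/L2 = AE/-/- → run A
t=1: L0/L1/L2 = AE/-/- → run A
t=2: L0/L1/L2 = E/A/- → run E
t=3: L0/L1/L2 = E/A/- → run E
t=4: L0/L1/L2 = -/AE/- → run A
t=5: L0/L1/L2 = -/AE/- → run A
t=6: L0/L1/L2 = -/AE/- → run A
t=7: L0/L1/L2 = -/E/- → run E
t=8: L0/L1/L2 = -/E/- → run E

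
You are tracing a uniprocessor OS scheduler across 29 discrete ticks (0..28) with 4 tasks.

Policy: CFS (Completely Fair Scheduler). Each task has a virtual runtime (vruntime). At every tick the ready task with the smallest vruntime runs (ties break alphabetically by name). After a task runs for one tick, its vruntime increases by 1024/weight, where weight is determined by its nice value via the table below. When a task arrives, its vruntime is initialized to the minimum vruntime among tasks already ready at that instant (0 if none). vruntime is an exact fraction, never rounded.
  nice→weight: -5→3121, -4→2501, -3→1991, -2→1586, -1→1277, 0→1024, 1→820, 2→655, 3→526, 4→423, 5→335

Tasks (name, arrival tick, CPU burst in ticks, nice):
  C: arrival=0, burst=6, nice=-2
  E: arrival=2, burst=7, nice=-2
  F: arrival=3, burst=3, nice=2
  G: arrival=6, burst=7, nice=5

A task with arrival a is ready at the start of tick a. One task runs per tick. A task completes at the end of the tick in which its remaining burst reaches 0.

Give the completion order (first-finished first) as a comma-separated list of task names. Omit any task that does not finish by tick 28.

t=0: vr[C=0] → run C
t=1: vr[C=512/793] → run C
t=2: vr[C=1024/793 E=1024/793] → run C
t=3: vr[C=1536/793 E=1024/793 F=1024/793] → run E
t=4: vr[C=1536/793 E=1536/793 F=1024/793] → run F
t=5: vr[C=1536/793 E=1536/793 F=1482752/519415] → run C
t=6: vr[C=2048/793 E=1536/793 F=1482752/519415 G=1536/793] → run E
t=7: vr[C=2048/793 E=2048/793 F=1482752/519415 G=1536/793] → run G
t=8: vr[C=2048/793 E=2048/793 F=1482752/519415 G=1326592/265655] → run C
t=9: vr[C=2560/793 E=2048/793 F=1482752/519415 G=1326592/265655] → run E
t=10: vr[C=2560/793 E=2560/793 F=1482752/519415 G=1326592/265655] → run F
t=11: vr[C=2560/793 E=2560/793 F=2294784/519415 G=1326592/265655] → run C
t=12: vr[E=2560/793 F=2294784/519415 G=1326592/265655] → run E
t=13: vr[E=3072/793 F=2294784/519415 G=1326592/265655] → run E
t=14: vr[E=3584/793 F=2294784/519415 G=1326592/265655] → run F
t=15: vr[E=3584/793 G=1326592/265655] → run E
t=16: vr[E=4096/793 G=1326592/265655] → run G
t=17: vr[E=4096/793 G=2138624/265655] → run E
t=18: vr[G=2138624/265655] → run G
t=19: vr[G=2950656/265655] → run G
t=20: vr[G=3762688/265655] → run G
t=21: vr[G=914944/53131] → run G
t=22: vr[G=5386752/265655] → run G
t=23: (idle)
t=24: (idle)
t=25: (idle)
t=26: (idle)
t=27: (idle)
t=28: (idle)

completion order = C, F, E, G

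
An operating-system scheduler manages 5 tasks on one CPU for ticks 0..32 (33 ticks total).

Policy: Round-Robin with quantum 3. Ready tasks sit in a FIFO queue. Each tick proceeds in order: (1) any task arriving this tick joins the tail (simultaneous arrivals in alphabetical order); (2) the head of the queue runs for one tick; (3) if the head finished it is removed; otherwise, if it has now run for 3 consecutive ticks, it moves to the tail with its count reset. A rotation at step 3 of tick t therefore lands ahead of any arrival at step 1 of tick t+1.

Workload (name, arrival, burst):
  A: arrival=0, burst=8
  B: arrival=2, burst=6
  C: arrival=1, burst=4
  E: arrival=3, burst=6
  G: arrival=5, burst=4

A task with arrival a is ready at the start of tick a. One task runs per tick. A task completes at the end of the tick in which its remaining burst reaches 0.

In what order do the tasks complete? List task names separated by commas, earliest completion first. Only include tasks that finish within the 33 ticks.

completion order = C, B, A, E, G

t=0: queue=[A] q_used=0 → run A
t=1: queue=[A,C] q_used=1 → run A
t=2: queue=[A,C,B] q_used=2 → run A
t=3: queue=[C,B,A,E] q_used=0 → run C
t=4: queue=[C,B,A,E] q_used=1 → run C
t=5: queue=[C,B,A,E,G] q_used=2 → run C
t=6: queue=[B,A,E,G,C] q_used=0 → run B
t=7: queue=[B,A,E,G,C] q_used=1 → run B
t=8: queue=[B,A,E,G,C] q_used=2 → run B
t=9: queue=[A,E,G,C,B] q_used=0 → run A
t=10: queue=[A,E,G,C,B] q_used=1 → run A
t=11: queue=[A,E,G,C,B] q_used=2 → run A
t=12: queue=[E,G,C,B,A] q_used=0 → run E
t=13: queue=[E,G,C,B,A] q_used=1 → run E
t=14: queue=[E,G,C,B,A] q_used=2 → run E
t=15: queue=[G,C,B,A,E] q_used=0 → run G
t=16: queue=[G,C,B,A,E] q_used=1 → run G
t=17: queue=[G,C,B,A,E] q_used=2 → run G
t=18: queue=[C,B,A,E,G] q_used=0 → run C
t=19: queue=[B,A,E,G] q_used=0 → run B
t=20: queue=[B,A,E,G] q_used=1 → run B
t=21: queue=[B,A,E,G] q_used=2 → run B
t=22: queue=[A,E,G] q_used=0 → run A
t=23: queue=[A,E,G] q_used=1 → run A
t=24: queue=[E,G] q_used=0 → run E
t=25: queue=[E,G] q_used=1 → run E
t=26: queue=[E,G] q_used=2 → run E
t=27: queue=[G] q_used=0 → run G
t=28: (idle)
t=29: (idle)
t=30: (idle)
t=31: (idle)
t=32: (idle)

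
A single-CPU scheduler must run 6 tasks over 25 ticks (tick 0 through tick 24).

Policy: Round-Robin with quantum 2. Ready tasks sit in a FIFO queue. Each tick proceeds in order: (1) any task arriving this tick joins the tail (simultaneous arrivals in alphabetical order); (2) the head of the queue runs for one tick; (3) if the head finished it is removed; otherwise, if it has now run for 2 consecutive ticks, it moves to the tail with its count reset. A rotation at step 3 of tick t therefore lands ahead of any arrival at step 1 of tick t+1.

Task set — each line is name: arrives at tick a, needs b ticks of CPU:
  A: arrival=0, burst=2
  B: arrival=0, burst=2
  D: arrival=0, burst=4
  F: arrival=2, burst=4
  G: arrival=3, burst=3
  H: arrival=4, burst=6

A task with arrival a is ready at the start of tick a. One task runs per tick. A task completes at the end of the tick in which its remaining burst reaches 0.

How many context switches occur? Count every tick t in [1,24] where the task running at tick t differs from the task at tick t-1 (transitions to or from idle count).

context switches = 10

t=0: queue=[A,B,D] q_used=0 → run A
t=1: queue=[A,B,D] q_used=1 → run A
t=2: queue=[B,D,F] q_used=0 → run B
t=3: queue=[B,D,F,G] q_used=1 → run B
t=4: queue=[D,F,G,H] q_used=0 → run D
t=5: queue=[D,F,G,H] q_used=1 → run D
t=6: queue=[F,G,H,D] q_used=0 → run F
t=7: queue=[F,G,H,D] q_used=1 → run F
t=8: queue=[G,H,D,F] q_used=0 → run G
t=9: queue=[G,H,D,F] q_used=1 → run G
t=10: queue=[H,D,F,G] q_used=0 → run H
t=11: queue=[H,D,F,G] q_used=1 → run H
t=12: queue=[D,F,G,H] q_used=0 → run D
t=13: queue=[D,F,G,H] q_used=1 → run D
t=14: queue=[F,G,H] q_used=0 → run F
t=15: queue=[F,G,H] q_used=1 → run F
t=16: queue=[G,H] q_used=0 → run G
t=17: queue=[H] q_used=0 → run H
t=18: queue=[H] q_used=1 → run H
t=19: queue=[H] q_used=0 → run H
t=20: queue=[H] q_used=1 → run H
t=21: (idle)
t=22: (idle)
t=23: (idle)
t=24: (idle)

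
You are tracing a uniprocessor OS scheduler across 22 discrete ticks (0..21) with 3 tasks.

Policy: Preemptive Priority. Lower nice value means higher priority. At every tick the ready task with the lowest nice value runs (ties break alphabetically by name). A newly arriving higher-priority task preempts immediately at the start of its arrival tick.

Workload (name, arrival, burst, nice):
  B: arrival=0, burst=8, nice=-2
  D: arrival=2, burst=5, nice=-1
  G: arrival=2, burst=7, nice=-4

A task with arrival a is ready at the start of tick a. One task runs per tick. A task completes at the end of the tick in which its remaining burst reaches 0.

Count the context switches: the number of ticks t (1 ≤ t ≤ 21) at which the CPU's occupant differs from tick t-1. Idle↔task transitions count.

context switches = 4

t=0: ready={B} → run B
t=1: ready={B} → run B
t=2: ready={B,D,G} → run G
t=3: ready={B,D,G} → run G
t=4: ready={B,D,G} → run G
t=5: ready={B,D,G} → run G
t=6: ready={B,D,G} → run G
t=7: ready={B,D,G} → run G
t=8: ready={B,D,G} → run G
t=9: ready={B,D} → run B
t=10: ready={B,D} → run B
t=11: ready={B,D} → run B
t=12: ready={B,D} → run B
t=13: ready={B,D} → run B
t=14: ready={B,D} → run B
t=15: ready={D} → run D
t=16: ready={D} → run D
t=17: ready={D} → run D
t=18: ready={D} → run D
t=19: ready={D} → run D
t=20: (idle)
t=21: (idle)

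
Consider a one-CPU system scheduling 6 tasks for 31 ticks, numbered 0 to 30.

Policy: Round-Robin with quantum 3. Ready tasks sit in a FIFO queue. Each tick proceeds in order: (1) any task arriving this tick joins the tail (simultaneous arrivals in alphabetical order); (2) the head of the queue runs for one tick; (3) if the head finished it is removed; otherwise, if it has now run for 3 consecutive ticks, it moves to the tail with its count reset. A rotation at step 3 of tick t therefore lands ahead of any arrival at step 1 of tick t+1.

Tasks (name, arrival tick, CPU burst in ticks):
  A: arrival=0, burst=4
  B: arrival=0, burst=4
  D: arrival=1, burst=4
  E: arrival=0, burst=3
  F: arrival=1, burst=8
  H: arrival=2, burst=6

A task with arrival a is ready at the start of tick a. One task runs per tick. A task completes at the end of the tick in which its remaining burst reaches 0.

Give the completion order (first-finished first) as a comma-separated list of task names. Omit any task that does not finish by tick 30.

completion order = E, A, B, D, H, F

t=0: queue=[A,B,E] q_used=0 → run A
t=1: queue=[A,B,E,D,F] q_used=1 → run A
t=2: queue=[A,B,E,D,F,H] q_used=2 → run A
t=3: queue=[B,E,D,F,H,A] q_used=0 → run B
t=4: queue=[B,E,D,F,H,A] q_used=1 → run B
t=5: queue=[B,E,D,F,H,A] q_used=2 → run B
t=6: queue=[E,D,F,H,A,B] q_used=0 → run E
t=7: queue=[E,D,F,H,A,B] q_used=1 → run E
t=8: queue=[E,D,F,H,A,B] q_used=2 → run E
t=9: queue=[D,F,H,A,B] q_used=0 → run D
t=10: queue=[D,F,H,A,B] q_used=1 → run D
t=11: queue=[D,F,H,A,B] q_used=2 → run D
t=12: queue=[F,H,A,B,D] q_used=0 → run F
t=13: queue=[F,H,A,B,D] q_used=1 → run F
t=14: queue=[F,H,A,B,D] q_used=2 → run F
t=15: queue=[H,A,B,D,F] q_used=0 → run H
t=16: queue=[H,A,B,D,F] q_used=1 → run H
t=17: queue=[H,A,B,D,F] q_used=2 → run H
t=18: queue=[A,B,D,F,H] q_used=0 → run A
t=19: queue=[B,D,F,H] q_used=0 → run B
t=20: queue=[D,F,H] q_used=0 → run D
t=21: queue=[F,H] q_used=0 → run F
t=22: queue=[F,H] q_used=1 → run F
t=23: queue=[F,H] q_used=2 → run F
t=24: queue=[H,F] q_used=0 → run H
t=25: queue=[H,F] q_used=1 → run H
t=26: queue=[H,F] q_used=2 → run H
t=27: queue=[F] q_used=0 → run F
t=28: queue=[F] q_used=1 → run F
t=29: (idle)
t=30: (idle)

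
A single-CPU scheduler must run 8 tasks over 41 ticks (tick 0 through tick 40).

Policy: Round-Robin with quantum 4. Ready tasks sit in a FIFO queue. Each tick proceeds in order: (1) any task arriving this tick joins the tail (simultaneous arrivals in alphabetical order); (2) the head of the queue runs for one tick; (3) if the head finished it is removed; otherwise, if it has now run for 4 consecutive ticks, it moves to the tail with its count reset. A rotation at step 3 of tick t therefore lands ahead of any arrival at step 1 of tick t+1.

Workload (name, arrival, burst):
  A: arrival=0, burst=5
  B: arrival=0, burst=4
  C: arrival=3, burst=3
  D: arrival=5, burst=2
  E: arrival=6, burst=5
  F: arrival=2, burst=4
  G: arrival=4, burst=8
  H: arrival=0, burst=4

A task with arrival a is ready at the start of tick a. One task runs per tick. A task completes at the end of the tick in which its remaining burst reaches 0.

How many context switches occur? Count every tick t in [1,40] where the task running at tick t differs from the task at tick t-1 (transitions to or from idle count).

context switches = 11

t=0: queue=[A,B,H] q_used=0 → run A
t=1: queue=[A,B,H] q_used=1 → run A
t=2: queue=[A,B,H,F] q_used=2 → run A
t=3: queue=[A,B,H,F,C] q_used=3 → run A
t=4: queue=[B,H,F,C,A,G] q_used=0 → run B
t=5: queue=[B,H,F,C,A,G,D] q_used=1 → run B
t=6: queue=[B,H,F,C,A,G,D,E] q_used=2 → run B
t=7: queue=[B,H,F,C,A,G,D,E] q_used=3 → run B
t=8: queue=[H,F,C,A,G,D,E] q_used=0 → run H
t=9: queue=[H,F,C,A,G,D,E] q_used=1 → run H
t=10: queue=[H,F,C,A,G,D,E] q_used=2 → run H
t=11: queue=[H,F,C,A,G,D,E] q_used=3 → run H
t=12: queue=[F,C,A,G,D,E] q_used=0 → run F
t=13: queue=[F,C,A,G,D,E] q_used=1 → run F
t=14: queue=[F,C,A,G,D,E] q_used=2 → run F
t=15: queue=[F,C,A,G,D,E] q_used=3 → run F
t=16: queue=[C,A,G,D,E] q_used=0 → run C
t=17: queue=[C,A,G,D,E] q_used=1 → run C
t=18: queue=[C,A,G,D,E] q_used=2 → run C
t=19: queue=[A,G,D,E] q_used=0 → run A
t=20: queue=[G,D,E] q_used=0 → run G
t=21: queue=[G,D,E] q_used=1 → run G
t=22: queue=[G,D,E] q_used=2 → run G
t=23: queue=[G,D,E] q_used=3 → run G
t=24: queue=[D,E,G] q_used=0 → run D
t=25: queue=[D,E,G] q_used=1 → run D
t=26: queue=[E,G] q_used=0 → run E
t=27: queue=[E,G] q_used=1 → run E
t=28: queue=[E,G] q_used=2 → run E
t=29: queue=[E,G] q_used=3 → run E
t=30: queue=[G,E] q_used=0 → run G
t=31: queue=[G,E] q_used=1 → run G
t=32: queue=[G,E] q_used=2 → run G
t=33: queue=[G,E] q_used=3 → run G
t=34: queue=[E] q_used=0 → run E
t=35: (idle)
t=36: (idle)
t=37: (idle)
t=38: (idle)
t=39: (idle)
t=40: (idle)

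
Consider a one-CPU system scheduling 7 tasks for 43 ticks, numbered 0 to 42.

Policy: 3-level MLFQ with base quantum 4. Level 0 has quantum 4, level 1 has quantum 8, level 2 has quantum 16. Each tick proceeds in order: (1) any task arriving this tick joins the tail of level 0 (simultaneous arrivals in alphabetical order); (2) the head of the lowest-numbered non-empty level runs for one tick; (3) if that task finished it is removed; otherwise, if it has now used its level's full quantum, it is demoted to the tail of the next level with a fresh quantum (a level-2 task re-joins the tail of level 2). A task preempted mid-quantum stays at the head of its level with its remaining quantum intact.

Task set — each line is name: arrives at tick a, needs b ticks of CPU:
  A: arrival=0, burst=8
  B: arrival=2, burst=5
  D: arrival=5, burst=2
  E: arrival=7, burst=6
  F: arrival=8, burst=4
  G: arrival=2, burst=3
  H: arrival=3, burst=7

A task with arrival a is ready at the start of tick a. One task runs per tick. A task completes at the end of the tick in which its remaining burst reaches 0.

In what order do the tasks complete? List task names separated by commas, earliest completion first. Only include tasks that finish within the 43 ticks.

completion order = G, D, F, A, B, H, E

t=0: L0/L1/L2 = A/-/- → run A
t=1: L0/L1/L2 = A/-/- → run A
t=2: L0/L1/L2 = ABG/-/- → run A
t=3: L0/L1/L2 = ABGH/-/- → run A
t=4: L0/L1/L2 = BGH/A/- → run B
t=5: L0/L1/L2 = BGHD/A/- → run B
t=6: L0/L1/L2 = BGHD/A/- → run B
t=7: L0/L1/L2 = BGHDE/A/- → run B
t=8: L0/L1/L2 = GHDEF/AB/- → run G
t=9: L0/L1/L2 = GHDEF/AB/- → run G
t=10: L0/L1/L2 = GHDEF/AB/- → run G
t=11: L0/L1/L2 = HDEF/AB/- → run H
t=12: L0/L1/L2 = HDEF/AB/- → run H
t=13: L0/L1/L2 = HDEF/AB/- → run H
t=14: L0/L1/L2 = HDEF/AB/- → run H
t=15: L0/L1/L2 = DEF/ABH/- → run D
t=16: L0/L1/L2 = DEF/ABH/- → run D
t=17: L0/L1/L2 = EF/ABH/- → run E
t=18: L0/L1/L2 = EF/ABH/- → run E
t=19: L0/L1/L2 = EF/ABH/- → run E
t=20: L0/L1/L2 = EF/ABH/- → run E
t=21: L0/L1/L2 = F/ABHE/- → run F
t=22: L0/L1/L2 = F/ABHE/- → run F
t=23: L0/L1/L2 = F/ABHE/- → run F
t=24: L0/L1/L2 = F/ABHE/- → run F
t=25: L0/L1/L2 = -/ABHE/- → run A
t=26: L0/L1/L2 = -/ABHE/- → run A
t=27: L0/L1/L2 = -/ABHE/- → run A
t=28: L0/L1/L2 = -/ABHE/- → run A
t=29: L0/L1/L2 = -/BHE/- → run B
t=30: L0/L1/L2 = -/HE/- → run H
t=31: L0/L1/L2 = -/HE/- → run H
t=32: L0/L1/L2 = -/HE/- → run H
t=33: L0/L1/L2 = -/E/- → run E
t=34: L0/L1/L2 = -/E/- → run E
t=35: (idle)
t=36: (idle)
t=37: (idle)
t=38: (idle)
t=39: (idle)
t=40: (idle)
t=41: (idle)
t=42: (idle)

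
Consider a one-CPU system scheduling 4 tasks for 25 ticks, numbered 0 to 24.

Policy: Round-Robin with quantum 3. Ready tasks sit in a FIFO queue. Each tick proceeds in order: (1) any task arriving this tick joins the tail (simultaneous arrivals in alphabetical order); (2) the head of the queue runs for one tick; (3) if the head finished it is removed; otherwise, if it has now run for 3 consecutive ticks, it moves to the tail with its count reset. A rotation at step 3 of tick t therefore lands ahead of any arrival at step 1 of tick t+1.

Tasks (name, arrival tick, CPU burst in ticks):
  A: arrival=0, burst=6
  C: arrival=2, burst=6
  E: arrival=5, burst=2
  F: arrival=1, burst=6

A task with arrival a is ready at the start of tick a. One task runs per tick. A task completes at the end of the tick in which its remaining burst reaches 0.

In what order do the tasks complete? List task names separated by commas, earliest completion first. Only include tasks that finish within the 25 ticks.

t=0: queue=[A] q_used=0 → run A
t=1: queue=[A,F] q_used=1 → run A
t=2: queue=[A,F,C] q_used=2 → run A
t=3: queue=[F,C,A] q_used=0 → run F
t=4: queue=[F,C,A] q_used=1 → run F
t=5: queue=[F,C,A,E] q_used=2 → run F
t=6: queue=[C,A,E,F] q_used=0 → run C
t=7: queue=[C,A,E,F] q_used=1 → run C
t=8: queue=[C,A,E,F] q_used=2 → run C
t=9: queue=[A,E,F,C] q_used=0 → run A
t=10: queue=[A,E,F,C] q_used=1 → run A
t=11: queue=[A,E,F,C] q_used=2 → run A
t=12: queue=[E,F,C] q_used=0 → run E
t=13: queue=[E,F,C] q_used=1 → run E
t=14: queue=[F,C] q_used=0 → run F
t=15: queue=[F,C] q_used=1 → run F
t=16: queue=[F,C] q_used=2 → run F
t=17: queue=[C] q_used=0 → run C
t=18: queue=[C] q_used=1 → run C
t=19: queue=[C] q_used=2 → run C
t=20: (idle)
t=21: (idle)
t=22: (idle)
t=23: (idle)
t=24: (idle)

completion order = A, E, F, C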